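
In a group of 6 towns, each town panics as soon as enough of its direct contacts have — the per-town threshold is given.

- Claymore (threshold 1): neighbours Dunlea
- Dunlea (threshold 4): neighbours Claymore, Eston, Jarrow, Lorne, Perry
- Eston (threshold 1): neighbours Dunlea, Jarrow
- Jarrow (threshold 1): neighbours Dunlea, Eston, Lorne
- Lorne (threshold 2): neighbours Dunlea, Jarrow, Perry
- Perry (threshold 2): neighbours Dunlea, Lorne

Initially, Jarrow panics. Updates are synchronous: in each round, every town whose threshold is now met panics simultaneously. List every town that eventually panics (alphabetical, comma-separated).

Eston, Jarrow

Round 1 — Jarrow panics (initial).
Round 2 — checking thresholds:
  Dunlea: 1 of 5 neighbours < 4, holds.
  Eston: 1 of 2 neighbours ≥ 1, panics.
  Lorne: 1 of 3 neighbours < 2, holds.
Round 3 — no new panics; cascade stops.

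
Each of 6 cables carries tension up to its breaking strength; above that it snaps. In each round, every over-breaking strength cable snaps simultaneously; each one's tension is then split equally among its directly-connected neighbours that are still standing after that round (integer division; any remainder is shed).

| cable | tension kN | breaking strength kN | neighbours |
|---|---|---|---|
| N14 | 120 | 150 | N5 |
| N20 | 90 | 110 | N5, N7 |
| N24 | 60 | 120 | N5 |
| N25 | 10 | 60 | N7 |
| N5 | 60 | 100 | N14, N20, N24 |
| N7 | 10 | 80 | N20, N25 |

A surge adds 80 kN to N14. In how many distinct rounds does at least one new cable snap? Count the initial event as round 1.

Round 1 — N14 at 200 > 150. N14 snaps.
  N14 sheds 200 kN to N5: 200 each.
    N5: 60+200 = 260 > 100
Round 2 — N5 snaps.
  N5 sheds 260 kN to N20, N24: 130 each.
    N20: 90+130 = 220 > 110
    N24: 60+130 = 190 > 120
Round 3 — N20, N24 snap.
  N20 sheds 220 kN to N7: 220 each.
    N7: 10+220 = 230 > 80
  N24 sheds 190 kN: no online neighbours, lost.
Round 4 — N7 snaps.
  N7 sheds 230 kN to N25: 230 each.
    N25: 10+230 = 240 > 60
Round 5 — N25 snaps.
  N25 sheds 240 kN: no online neighbours, lost.
No further breaks.

5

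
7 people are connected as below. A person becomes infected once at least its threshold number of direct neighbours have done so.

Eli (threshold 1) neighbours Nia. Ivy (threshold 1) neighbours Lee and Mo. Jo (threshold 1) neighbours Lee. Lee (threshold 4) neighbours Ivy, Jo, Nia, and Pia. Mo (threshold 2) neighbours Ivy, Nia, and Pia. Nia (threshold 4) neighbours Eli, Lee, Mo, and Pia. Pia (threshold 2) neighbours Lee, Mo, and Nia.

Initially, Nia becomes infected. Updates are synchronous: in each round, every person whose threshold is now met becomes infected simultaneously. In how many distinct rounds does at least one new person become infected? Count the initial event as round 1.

2

Round 1 — Nia becomes infected (initial).
Round 2 — checking thresholds:
  Eli: 1 of 1 neighbours ≥ 1, becomes infected.
  Lee: 1 of 4 neighbours < 4, holds.
  Mo: 1 of 3 neighbours < 2, holds.
  Pia: 1 of 3 neighbours < 2, holds.
Round 3 — no new infections; cascade stops.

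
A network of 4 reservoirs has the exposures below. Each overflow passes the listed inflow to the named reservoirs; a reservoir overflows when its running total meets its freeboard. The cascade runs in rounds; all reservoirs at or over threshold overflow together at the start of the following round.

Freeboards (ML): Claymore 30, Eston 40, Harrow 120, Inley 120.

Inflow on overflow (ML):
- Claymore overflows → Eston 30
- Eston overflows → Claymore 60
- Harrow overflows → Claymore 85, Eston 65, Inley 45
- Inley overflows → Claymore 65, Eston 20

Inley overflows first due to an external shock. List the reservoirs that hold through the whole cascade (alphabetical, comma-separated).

Harrow

Round 1 — Inley overflows (initial).
  Claymore: +65 → 65 ≥ 30
  Eston: +20 → 20 < 40
Round 2 — Claymore overflows.
  Eston: +30 → 50 ≥ 40
Round 3 — Eston overflows.
No further overflows.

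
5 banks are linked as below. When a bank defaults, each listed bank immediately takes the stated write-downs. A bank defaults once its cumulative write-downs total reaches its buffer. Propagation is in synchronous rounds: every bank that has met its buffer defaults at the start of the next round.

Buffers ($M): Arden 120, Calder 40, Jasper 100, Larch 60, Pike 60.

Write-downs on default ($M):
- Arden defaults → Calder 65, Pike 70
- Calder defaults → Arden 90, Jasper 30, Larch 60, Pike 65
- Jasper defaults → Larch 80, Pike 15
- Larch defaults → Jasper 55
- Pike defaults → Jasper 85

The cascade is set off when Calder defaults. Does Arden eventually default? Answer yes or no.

no

Round 1 — Calder defaults (initial).
  Arden: +90 → 90 < 120
  Jasper: +30 → 30 < 100
  Larch: +60 → 60 ≥ 60
  Pike: +65 → 65 ≥ 60
Round 2 — Larch, Pike default.
  Jasper: +55+85 → 170 ≥ 100
Round 3 — Jasper defaults.
No further defaults.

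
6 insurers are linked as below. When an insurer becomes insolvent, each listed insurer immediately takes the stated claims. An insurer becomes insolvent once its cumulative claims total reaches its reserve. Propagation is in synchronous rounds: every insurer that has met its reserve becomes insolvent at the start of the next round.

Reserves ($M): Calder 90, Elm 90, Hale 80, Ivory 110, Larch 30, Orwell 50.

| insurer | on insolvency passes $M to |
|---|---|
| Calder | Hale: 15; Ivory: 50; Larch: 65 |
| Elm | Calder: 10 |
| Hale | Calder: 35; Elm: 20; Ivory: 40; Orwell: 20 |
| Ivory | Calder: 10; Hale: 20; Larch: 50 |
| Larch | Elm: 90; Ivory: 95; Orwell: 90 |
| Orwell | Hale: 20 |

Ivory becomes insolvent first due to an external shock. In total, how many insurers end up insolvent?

Round 1 — Ivory becomes insolvent (initial).
  Calder: +10 → 10 < 90
  Hale: +20 → 20 < 80
  Larch: +50 → 50 ≥ 30
Round 2 — Larch becomes insolvent.
  Elm: +90 → 90 ≥ 90
  Orwell: +90 → 90 ≥ 50
Round 3 — Elm, Orwell become insolvent.
  Calder: +10 → 20 < 90
  Hale: +20 → 40 < 80
No further insolvencies.

4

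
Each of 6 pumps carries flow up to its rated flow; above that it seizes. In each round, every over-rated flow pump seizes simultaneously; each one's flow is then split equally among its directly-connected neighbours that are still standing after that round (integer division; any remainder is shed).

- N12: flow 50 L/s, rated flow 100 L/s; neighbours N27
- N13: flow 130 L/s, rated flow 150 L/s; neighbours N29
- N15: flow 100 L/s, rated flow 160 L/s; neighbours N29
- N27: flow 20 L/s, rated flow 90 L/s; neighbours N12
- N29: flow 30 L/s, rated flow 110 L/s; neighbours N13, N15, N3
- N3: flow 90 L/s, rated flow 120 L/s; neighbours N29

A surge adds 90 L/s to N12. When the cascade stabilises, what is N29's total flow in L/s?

Round 1 — N12 at 140 > 100. N12 seizes.
  N12 sheds 140 L/s to N27: 140 each.
    N27: 20+140 = 160 > 90
Round 2 — N27 seizes.
  N27 sheds 160 L/s: no online neighbours, lost.
No further seizures.

30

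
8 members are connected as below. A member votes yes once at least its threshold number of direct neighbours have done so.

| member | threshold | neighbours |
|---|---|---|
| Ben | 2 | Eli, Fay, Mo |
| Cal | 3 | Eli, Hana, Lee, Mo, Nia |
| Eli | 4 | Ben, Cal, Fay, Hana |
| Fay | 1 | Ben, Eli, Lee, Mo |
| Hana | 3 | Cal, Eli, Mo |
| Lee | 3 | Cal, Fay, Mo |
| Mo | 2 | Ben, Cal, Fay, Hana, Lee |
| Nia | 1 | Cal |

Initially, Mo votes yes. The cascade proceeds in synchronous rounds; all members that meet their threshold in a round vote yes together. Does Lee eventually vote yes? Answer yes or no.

no

Round 1 — Mo votes yes (initial).
Round 2 — checking thresholds:
  Ben: 1 of 3 neighbours < 2, holds.
  Cal: 1 of 5 neighbours < 3, holds.
  Fay: 1 of 4 neighbours ≥ 1, votes yes.
  Hana: 1 of 3 neighbours < 3, holds.
  Lee: 1 of 3 neighbours < 3, holds.
Round 3 — checking thresholds:
  Ben: 2 of 3 neighbours ≥ 2, votes yes.
  Cal: 1 of 5 neighbours < 3, holds.
  Eli: 1 of 4 neighbours < 4, holds.
  Hana: 1 of 3 neighbours < 3, holds.
  Lee: 2 of 3 neighbours < 3, holds.
Round 4 — no new yes votes; cascade stops.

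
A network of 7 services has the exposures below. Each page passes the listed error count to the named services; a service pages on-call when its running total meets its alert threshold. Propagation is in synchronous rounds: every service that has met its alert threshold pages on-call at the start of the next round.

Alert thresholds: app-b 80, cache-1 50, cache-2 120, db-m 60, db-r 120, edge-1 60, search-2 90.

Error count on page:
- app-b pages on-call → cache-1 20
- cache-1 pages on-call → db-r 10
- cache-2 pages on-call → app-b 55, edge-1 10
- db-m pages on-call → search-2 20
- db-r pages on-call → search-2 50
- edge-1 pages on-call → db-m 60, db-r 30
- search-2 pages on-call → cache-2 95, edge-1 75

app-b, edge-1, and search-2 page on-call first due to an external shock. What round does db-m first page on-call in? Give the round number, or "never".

Round 1 — app-b, edge-1, search-2 page on-call (initial).
  cache-1: +20 → 20 < 50
  cache-2: +95 → 95 < 120
  db-m: +60 → 60 ≥ 60
  db-r: +30 → 30 < 120
Round 2 — db-m pages on-call.
No further pages.

2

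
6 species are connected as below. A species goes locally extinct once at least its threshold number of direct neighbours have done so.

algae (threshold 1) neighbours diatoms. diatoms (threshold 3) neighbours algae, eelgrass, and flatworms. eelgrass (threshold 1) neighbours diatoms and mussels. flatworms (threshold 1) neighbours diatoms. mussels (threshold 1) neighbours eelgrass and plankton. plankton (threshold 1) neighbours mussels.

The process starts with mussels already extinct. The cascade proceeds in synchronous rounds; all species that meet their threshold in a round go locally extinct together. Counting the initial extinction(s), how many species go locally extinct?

3

Round 1 — mussels goes locally extinct (initial).
Round 2 — checking thresholds:
  eelgrass: 1 of 2 neighbours ≥ 1, goes locally extinct.
  plankton: 1 of 1 neighbours ≥ 1, goes locally extinct.
Round 3 — no new extinctions; cascade stops.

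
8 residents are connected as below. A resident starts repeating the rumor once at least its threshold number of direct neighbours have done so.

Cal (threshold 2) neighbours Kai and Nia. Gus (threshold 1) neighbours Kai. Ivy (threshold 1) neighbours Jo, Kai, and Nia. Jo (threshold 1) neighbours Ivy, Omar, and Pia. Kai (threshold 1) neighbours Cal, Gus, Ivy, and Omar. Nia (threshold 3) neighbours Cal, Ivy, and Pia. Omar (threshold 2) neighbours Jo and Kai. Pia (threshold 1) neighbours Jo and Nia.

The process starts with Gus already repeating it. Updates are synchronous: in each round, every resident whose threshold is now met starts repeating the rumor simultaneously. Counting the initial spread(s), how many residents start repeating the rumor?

6

Round 1 — Gus starts repeating the rumor (initial).
Round 2 — checking thresholds:
  Kai: 1 of 4 neighbours ≥ 1, starts repeating the rumor.
Round 3 — checking thresholds:
  Cal: 1 of 2 neighbours < 2, not yet.
  Ivy: 1 of 3 neighbours ≥ 1, starts repeating the rumor.
  Omar: 1 of 2 neighbours < 2, not yet.
Round 4 — checking thresholds:
  Cal: 1 of 2 neighbours < 2, not yet.
  Jo: 1 of 3 neighbours ≥ 1, starts repeating the rumor.
  Nia: 1 of 3 neighbours < 3, not yet.
  Omar: 1 of 2 neighbours < 2, not yet.
Round 5 — checking thresholds:
  Cal: 1 of 2 neighbours < 2, not yet.
  Nia: 1 of 3 neighbours < 3, not yet.
  Omar: 2 of 2 neighbours ≥ 2, starts repeating the rumor.
  Pia: 1 of 2 neighbours ≥ 1, starts repeating the rumor.
Round 6 — no new spreads; cascade stops.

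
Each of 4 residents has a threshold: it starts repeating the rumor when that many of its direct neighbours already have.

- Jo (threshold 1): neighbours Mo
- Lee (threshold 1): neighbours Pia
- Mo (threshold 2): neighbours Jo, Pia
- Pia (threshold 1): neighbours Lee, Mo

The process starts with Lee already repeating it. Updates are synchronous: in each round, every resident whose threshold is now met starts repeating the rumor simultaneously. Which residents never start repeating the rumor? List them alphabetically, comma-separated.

Round 1 — Lee starts repeating the rumor (initial).
Round 2 — checking thresholds:
  Pia: 1 of 2 neighbours ≥ 1, starts repeating the rumor.
Round 3 — no new spreads; cascade stops.

Jo, Mo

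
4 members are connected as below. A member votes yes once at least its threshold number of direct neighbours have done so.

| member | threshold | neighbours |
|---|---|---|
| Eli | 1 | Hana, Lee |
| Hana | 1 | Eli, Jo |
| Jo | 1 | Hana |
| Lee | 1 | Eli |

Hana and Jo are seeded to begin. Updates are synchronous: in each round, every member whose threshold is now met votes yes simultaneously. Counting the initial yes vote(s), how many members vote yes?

Round 1 — Hana, Jo vote yes (initial).
Round 2 — checking thresholds:
  Eli: 1 of 2 neighbours ≥ 1, votes yes.
Round 3 — checking thresholds:
  Lee: 1 of 1 neighbours ≥ 1, votes yes.
Round 4 — no new yes votes; cascade stops.

4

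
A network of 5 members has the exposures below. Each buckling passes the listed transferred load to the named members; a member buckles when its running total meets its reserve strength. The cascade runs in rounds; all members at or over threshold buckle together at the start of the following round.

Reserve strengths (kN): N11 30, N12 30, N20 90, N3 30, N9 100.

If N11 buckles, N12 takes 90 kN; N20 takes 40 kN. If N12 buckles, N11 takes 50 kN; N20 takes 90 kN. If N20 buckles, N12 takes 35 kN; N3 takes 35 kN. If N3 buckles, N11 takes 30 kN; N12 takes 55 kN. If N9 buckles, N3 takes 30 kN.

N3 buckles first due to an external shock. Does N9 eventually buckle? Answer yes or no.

no

Round 1 — N3 buckles (initial).
  N11: +30 → 30 ≥ 30
  N12: +55 → 55 ≥ 30
Round 2 — N11, N12 buckle.
  N20: +40+90 → 130 ≥ 90
Round 3 — N20 buckles.
No further bucklings.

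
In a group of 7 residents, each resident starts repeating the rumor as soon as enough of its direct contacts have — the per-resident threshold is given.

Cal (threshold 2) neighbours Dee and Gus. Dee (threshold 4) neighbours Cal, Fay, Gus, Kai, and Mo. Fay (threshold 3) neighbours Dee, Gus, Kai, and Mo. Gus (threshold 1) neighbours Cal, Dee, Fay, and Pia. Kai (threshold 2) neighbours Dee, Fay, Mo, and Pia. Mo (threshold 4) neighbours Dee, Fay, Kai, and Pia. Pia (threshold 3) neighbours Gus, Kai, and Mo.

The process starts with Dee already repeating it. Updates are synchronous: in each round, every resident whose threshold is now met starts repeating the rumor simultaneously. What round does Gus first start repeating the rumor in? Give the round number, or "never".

2

Round 1 — Dee starts repeating the rumor (initial).
Round 2 — checking thresholds:
  Cal: 1 of 2 neighbours < 2, below threshold.
  Fay: 1 of 4 neighbours < 3, below threshold.
  Gus: 1 of 4 neighbours ≥ 1, starts repeating the rumor.
  Kai: 1 of 4 neighbours < 2, below threshold.
  Mo: 1 of 4 neighbours < 4, below threshold.
Round 3 — checking thresholds:
  Cal: 2 of 2 neighbours ≥ 2, starts repeating the rumor.
  Fay: 2 of 4 neighbours < 3, below threshold.
  Kai: 1 of 4 neighbours < 2, below threshold.
  Mo: 1 of 4 neighbours < 4, below threshold.
  Pia: 1 of 3 neighbours < 3, below threshold.
Round 4 — no new spreads; cascade stops.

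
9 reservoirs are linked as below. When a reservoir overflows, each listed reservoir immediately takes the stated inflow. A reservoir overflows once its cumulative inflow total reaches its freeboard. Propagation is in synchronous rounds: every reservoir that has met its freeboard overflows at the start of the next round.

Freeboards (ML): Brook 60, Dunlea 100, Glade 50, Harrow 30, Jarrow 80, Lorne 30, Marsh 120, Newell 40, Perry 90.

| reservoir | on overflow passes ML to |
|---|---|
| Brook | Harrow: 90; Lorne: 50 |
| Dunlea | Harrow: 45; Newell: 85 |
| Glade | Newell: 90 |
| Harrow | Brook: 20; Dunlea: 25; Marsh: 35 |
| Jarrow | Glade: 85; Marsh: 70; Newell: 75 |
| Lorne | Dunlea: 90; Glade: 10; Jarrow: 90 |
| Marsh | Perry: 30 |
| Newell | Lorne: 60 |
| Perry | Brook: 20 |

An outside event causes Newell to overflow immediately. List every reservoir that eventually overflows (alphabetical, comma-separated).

Glade, Jarrow, Lorne, Newell

Round 1 — Newell overflows (initial).
  Lorne: +60 → 60 ≥ 30
Round 2 — Lorne overflows.
  Dunlea: +90 → 90 < 100
  Glade: +10 → 10 < 50
  Jarrow: +90 → 90 ≥ 80
Round 3 — Jarrow overflows.
  Glade: +85 → 95 ≥ 50
  Marsh: +70 → 70 < 120
Round 4 — Glade overflows.
No further overflows.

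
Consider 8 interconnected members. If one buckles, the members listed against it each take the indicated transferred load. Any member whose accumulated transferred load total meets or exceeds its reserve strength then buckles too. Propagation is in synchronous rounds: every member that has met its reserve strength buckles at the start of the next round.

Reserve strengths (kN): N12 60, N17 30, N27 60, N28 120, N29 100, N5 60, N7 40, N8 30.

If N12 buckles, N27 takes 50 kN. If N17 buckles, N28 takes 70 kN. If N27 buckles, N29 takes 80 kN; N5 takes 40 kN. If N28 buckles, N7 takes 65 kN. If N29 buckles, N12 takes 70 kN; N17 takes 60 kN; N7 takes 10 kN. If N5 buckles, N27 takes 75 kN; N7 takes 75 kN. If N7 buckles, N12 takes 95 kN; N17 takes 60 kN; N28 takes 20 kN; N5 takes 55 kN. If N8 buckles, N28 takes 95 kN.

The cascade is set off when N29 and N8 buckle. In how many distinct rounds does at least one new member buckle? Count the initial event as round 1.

Round 1 — N29, N8 buckle (initial).
  N12: +70 → 70 ≥ 60
  N17: +60 → 60 ≥ 30
  N28: +95 → 95 < 120
  N7: +10 → 10 < 40
Round 2 — N12, N17 buckle.
  N27: +50 → 50 < 60
  N28: +70 → 165 ≥ 120
Round 3 — N28 buckles.
  N7: +65 → 75 ≥ 40
Round 4 — N7 buckles.
  N5: +55 → 55 < 60
No further bucklings.

4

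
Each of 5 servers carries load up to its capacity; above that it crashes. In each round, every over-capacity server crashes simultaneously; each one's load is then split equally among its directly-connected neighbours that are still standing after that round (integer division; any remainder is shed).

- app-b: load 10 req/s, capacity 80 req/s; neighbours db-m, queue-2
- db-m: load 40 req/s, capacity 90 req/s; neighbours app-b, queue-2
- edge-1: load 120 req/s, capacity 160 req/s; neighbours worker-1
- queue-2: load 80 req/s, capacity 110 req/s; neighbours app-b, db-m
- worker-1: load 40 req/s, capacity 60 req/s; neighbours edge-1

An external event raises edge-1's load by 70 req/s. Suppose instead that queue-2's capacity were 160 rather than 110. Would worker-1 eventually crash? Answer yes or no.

With queue-2's capacity at 160:
Round 1 — edge-1 at 190 > 160. edge-1 crashes.
  edge-1 sheds 190 req/s to worker-1: 190 each.
    worker-1: 40+190 = 230 > 60
Round 2 — worker-1 crashes.
  worker-1 sheds 230 req/s: no online neighbours, lost.
No further crashes.

yes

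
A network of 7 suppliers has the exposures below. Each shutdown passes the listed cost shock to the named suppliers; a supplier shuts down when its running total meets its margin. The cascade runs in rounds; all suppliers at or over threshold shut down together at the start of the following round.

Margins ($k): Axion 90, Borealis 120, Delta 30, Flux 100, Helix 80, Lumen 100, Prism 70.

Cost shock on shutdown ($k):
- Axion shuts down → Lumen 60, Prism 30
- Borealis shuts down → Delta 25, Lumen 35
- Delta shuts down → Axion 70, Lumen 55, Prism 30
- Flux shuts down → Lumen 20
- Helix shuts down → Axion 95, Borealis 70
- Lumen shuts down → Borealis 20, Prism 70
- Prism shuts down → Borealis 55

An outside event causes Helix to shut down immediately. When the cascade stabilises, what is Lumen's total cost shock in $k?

60

Round 1 — Helix shuts down (initial).
  Axion: +95 → 95 ≥ 90
  Borealis: +70 → 70 < 120
Round 2 — Axion shuts down.
  Lumen: +60 → 60 < 100
  Prism: +30 → 30 < 70
No further shutdowns.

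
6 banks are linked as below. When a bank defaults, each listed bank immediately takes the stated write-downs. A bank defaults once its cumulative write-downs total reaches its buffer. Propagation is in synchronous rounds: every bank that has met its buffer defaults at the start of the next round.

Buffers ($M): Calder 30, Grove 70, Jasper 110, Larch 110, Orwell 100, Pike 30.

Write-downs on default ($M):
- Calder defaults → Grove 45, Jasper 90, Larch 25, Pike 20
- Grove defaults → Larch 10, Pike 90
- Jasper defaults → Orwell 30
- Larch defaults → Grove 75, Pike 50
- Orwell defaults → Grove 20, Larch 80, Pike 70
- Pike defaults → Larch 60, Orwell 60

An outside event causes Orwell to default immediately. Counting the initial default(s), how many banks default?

Round 1 — Orwell defaults (initial).
  Grove: +20 → 20 < 70
  Larch: +80 → 80 < 110
  Pike: +70 → 70 ≥ 30
Round 2 — Pike defaults.
  Larch: +60 → 140 ≥ 110
Round 3 — Larch defaults.
  Grove: +75 → 95 ≥ 70
Round 4 — Grove defaults.
No further defaults.

4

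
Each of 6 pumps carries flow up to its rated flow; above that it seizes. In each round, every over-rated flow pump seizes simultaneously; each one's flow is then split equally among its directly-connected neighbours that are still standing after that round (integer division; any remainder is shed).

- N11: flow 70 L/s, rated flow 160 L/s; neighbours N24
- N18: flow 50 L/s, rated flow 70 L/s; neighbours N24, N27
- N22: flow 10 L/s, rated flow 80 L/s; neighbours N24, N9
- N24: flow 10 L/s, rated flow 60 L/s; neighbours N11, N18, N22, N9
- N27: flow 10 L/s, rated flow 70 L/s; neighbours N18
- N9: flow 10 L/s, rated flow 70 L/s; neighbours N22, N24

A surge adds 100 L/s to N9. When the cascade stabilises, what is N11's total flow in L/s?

Round 1 — N9 at 110 > 70. N9 seizes.
  N9 sheds 110 L/s to N22, N24: 55 each.
    N22: 10+55 = 65 ≤ 80
    N24: 10+55 = 65 > 60
Round 2 — N24 seizes.
  N24 sheds 65 L/s to N11, N18, N22: 21 each (2 lost).
    N11: 70+21 = 91 ≤ 160
    N18: 50+21 = 71 > 70
    N22: 65+21 = 86 > 80
Round 3 — N18, N22 seize.
  N18 sheds 71 L/s to N27: 71 each.
    N27: 10+71 = 81 > 70
  N22 sheds 86 L/s: no online neighbours, lost.
Round 4 — N27 seizes.
  N27 sheds 81 L/s: no online neighbours, lost.
No further seizures.

91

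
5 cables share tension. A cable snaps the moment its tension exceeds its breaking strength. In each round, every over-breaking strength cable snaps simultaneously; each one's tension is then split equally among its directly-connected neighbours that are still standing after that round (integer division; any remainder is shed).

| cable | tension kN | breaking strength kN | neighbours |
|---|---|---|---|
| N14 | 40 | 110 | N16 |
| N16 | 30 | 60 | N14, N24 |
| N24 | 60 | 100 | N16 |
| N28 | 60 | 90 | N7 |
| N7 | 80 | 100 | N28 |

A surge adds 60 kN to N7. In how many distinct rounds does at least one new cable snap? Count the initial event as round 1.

2

Round 1 — N7 at 140 > 100. N7 snaps.
  N7 sheds 140 kN to N28: 140 each.
    N28: 60+140 = 200 > 90
Round 2 — N28 snaps.
  N28 sheds 200 kN: no online neighbours, lost.
No further breaks.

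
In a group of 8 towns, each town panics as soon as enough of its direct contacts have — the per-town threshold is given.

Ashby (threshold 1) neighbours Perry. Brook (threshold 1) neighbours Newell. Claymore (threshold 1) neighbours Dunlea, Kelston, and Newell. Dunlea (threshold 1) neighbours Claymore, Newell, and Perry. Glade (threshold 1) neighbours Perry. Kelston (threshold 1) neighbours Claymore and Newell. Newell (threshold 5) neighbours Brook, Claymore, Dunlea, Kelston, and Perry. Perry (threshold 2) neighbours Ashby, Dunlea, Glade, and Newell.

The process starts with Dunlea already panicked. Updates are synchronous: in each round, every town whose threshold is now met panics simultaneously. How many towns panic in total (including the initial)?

3

Round 1 — Dunlea panics (initial).
Round 2 — checking thresholds:
  Claymore: 1 of 3 neighbours ≥ 1, panics.
  Newell: 1 of 5 neighbours < 5, holds.
  Perry: 1 of 4 neighbours < 2, holds.
Round 3 — checking thresholds:
  Kelston: 1 of 2 neighbours ≥ 1, panics.
  Newell: 2 of 5 neighbours < 5, holds.
  Perry: 1 of 4 neighbours < 2, holds.
Round 4 — no new panics; cascade stops.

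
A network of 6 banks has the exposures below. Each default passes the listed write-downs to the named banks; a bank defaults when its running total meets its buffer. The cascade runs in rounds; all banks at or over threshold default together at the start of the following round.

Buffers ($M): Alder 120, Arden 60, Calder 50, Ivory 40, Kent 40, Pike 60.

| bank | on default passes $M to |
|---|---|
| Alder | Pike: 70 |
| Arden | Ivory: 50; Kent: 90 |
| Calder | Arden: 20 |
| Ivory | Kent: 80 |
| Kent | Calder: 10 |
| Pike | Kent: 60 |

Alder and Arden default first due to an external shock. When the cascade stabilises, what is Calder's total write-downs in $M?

10

Round 1 — Alder, Arden default (initial).
  Ivory: +50 → 50 ≥ 40
  Kent: +90 → 90 ≥ 40
  Pike: +70 → 70 ≥ 60
Round 2 — Ivory, Kent, Pike default.
  Calder: +10 → 10 < 50
No further defaults.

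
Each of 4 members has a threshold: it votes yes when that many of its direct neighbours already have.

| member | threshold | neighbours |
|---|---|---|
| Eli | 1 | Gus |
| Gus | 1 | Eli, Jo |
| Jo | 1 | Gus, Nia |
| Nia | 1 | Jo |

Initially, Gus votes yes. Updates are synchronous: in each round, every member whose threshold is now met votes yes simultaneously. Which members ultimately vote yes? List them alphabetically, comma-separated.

Eli, Gus, Jo, Nia

Round 1 — Gus votes yes (initial).
Round 2 — checking thresholds:
  Eli: 1 of 1 neighbours ≥ 1, votes yes.
  Jo: 1 of 2 neighbours ≥ 1, votes yes.
Round 3 — checking thresholds:
  Nia: 1 of 1 neighbours ≥ 1, votes yes.
Round 4 — no new yes votes; cascade stops.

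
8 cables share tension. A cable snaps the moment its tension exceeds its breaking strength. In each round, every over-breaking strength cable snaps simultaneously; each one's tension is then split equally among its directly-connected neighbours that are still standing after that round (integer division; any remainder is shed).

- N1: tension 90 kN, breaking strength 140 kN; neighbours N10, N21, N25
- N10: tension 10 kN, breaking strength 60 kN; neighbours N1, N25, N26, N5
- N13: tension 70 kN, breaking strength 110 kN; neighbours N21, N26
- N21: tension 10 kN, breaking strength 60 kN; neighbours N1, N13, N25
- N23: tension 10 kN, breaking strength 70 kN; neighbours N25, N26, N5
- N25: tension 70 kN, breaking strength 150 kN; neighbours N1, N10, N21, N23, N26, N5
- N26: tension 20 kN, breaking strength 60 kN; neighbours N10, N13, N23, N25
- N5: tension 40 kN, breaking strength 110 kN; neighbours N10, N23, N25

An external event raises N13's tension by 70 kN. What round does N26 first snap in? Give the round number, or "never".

Round 1 — N13 at 140 > 110. N13 snaps.
  N13 sheds 140 kN to N21, N26: 70 each.
    N21: 10+70 = 80 > 60
    N26: 20+70 = 90 > 60
Round 2 — N21, N26 snap.
  N21 sheds 80 kN to N1, N25: 40 each.
    N1: 90+40 = 130 ≤ 140
    N25: 70+40 = 110 ≤ 150
  N26 sheds 90 kN to N10, N23, N25: 30 each.
    N10: 10+30 = 40 ≤ 60
    N23: 10+30 = 40 ≤ 70
    N25: 110+30 = 140 ≤ 150
No further breaks.

2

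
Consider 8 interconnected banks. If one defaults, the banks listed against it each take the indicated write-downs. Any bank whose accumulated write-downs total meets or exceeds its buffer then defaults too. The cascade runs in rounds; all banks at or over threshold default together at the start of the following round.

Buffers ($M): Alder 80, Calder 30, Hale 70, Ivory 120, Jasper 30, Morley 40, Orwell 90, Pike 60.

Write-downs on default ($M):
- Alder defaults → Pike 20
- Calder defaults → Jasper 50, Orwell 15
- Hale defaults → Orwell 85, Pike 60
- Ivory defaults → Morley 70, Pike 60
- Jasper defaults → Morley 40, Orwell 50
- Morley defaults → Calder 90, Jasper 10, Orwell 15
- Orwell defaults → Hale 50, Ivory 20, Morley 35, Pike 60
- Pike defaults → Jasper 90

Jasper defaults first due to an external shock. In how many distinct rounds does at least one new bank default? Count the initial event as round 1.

3

Round 1 — Jasper defaults (initial).
  Morley: +40 → 40 ≥ 40
  Orwell: +50 → 50 < 90
Round 2 — Morley defaults.
  Calder: +90 → 90 ≥ 30
  Orwell: +15 → 65 < 90
Round 3 — Calder defaults.
  Orwell: +15 → 80 < 90
No further defaults.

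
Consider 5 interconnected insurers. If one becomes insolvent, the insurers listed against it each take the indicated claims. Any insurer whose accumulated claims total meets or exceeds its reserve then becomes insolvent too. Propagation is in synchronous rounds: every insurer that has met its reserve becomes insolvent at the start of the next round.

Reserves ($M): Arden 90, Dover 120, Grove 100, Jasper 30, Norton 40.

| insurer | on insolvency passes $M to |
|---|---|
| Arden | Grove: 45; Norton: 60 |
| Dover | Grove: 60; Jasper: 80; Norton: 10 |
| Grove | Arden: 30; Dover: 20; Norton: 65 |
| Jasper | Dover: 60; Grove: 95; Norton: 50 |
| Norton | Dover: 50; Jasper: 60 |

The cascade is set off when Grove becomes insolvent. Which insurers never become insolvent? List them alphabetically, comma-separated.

Arden

Round 1 — Grove becomes insolvent (initial).
  Arden: +30 → 30 < 90
  Dover: +20 → 20 < 120
  Norton: +65 → 65 ≥ 40
Round 2 — Norton becomes insolvent.
  Dover: +50 → 70 < 120
  Jasper: +60 → 60 ≥ 30
Round 3 — Jasper becomes insolvent.
  Dover: +60 → 130 ≥ 120
Round 4 — Dover becomes insolvent.
No further insolvencies.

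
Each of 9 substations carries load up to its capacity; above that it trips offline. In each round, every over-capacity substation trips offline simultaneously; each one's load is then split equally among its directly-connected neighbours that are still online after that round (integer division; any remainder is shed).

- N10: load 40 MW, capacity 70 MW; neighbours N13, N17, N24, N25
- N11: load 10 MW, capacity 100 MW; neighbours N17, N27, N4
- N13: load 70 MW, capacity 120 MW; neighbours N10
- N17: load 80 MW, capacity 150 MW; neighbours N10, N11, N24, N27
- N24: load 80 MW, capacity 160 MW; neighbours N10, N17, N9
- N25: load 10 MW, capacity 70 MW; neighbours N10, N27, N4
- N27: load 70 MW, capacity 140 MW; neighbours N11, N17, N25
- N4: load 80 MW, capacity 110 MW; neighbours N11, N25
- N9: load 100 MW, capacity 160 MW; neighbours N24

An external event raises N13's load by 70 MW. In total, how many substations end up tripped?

Round 1 — N13 at 140 > 120. N13 trips offline.
  N13 sheds 140 MW to N10: 140 each.
    N10: 40+140 = 180 > 70
Round 2 — N10 trips offline.
  N10 sheds 180 MW to N17, N24, N25: 60 each.
    N17: 80+60 = 140 ≤ 150
    N24: 80+60 = 140 ≤ 160
    N25: 10+60 = 70 ≤ 70
No further trips.

2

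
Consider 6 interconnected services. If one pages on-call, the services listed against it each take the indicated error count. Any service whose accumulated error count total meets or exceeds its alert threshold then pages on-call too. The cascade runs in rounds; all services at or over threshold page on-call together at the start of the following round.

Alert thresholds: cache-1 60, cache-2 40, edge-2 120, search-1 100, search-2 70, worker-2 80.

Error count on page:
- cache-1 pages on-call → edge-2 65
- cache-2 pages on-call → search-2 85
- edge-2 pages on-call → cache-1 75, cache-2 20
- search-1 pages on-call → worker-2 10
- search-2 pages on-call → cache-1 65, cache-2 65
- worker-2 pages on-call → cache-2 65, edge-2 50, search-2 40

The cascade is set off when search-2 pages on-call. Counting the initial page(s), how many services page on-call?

Round 1 — search-2 pages on-call (initial).
  cache-1: +65 → 65 ≥ 60
  cache-2: +65 → 65 ≥ 40
Round 2 — cache-1, cache-2 page on-call.
  edge-2: +65 → 65 < 120
No further pages.

3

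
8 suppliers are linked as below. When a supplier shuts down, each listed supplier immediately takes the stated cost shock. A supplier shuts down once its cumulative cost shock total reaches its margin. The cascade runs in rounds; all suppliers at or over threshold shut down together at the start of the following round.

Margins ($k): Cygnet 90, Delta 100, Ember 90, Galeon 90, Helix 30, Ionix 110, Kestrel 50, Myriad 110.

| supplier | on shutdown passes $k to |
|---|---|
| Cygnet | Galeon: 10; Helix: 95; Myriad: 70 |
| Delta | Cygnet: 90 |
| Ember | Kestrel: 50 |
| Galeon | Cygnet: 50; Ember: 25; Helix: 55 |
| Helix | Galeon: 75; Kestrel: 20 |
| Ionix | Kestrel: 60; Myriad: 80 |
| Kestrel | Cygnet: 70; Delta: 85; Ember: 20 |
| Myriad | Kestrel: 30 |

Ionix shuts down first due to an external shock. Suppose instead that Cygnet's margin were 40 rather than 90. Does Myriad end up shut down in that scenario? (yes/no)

With Cygnet's margin at 40:
Round 1 — Ionix shuts down (initial).
  Kestrel: +60 → 60 ≥ 50
  Myriad: +80 → 80 < 110
Round 2 — Kestrel shuts down.
  Cygnet: +70 → 70 ≥ 40
  Delta: +85 → 85 < 100
  Ember: +20 → 20 < 90
Round 3 — Cygnet shuts down.
  Galeon: +10 → 10 < 90
  Helix: +95 → 95 ≥ 30
  Myriad: +70 → 150 ≥ 110
Round 4 — Helix, Myriad shut down.
  Galeon: +75 → 85 < 90
No further shutdowns.

yes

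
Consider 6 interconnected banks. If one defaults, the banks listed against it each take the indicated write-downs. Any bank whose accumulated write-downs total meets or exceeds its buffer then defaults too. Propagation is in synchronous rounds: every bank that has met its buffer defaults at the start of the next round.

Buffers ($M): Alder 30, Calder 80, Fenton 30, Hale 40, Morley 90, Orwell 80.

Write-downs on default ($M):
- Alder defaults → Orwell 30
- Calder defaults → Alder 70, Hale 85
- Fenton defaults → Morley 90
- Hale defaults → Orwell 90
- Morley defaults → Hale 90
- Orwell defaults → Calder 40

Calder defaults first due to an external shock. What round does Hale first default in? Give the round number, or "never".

Round 1 — Calder defaults (initial).
  Alder: +70 → 70 ≥ 30
  Hale: +85 → 85 ≥ 40
Round 2 — Alder, Hale default.
  Orwell: +30+90 → 120 ≥ 80
Round 3 — Orwell defaults.
No further defaults.

2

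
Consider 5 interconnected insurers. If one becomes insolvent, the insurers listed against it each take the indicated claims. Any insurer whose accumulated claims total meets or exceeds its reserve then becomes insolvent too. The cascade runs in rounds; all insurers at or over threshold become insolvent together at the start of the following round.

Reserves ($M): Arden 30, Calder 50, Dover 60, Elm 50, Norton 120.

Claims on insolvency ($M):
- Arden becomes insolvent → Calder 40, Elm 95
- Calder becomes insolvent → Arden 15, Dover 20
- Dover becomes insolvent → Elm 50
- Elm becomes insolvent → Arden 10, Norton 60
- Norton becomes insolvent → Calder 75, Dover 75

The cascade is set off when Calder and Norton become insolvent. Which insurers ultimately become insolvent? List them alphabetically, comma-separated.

Calder, Dover, Elm, Norton

Round 1 — Calder, Norton become insolvent (initial).
  Arden: +15 → 15 < 30
  Dover: +20+75 → 95 ≥ 60
Round 2 — Dover becomes insolvent.
  Elm: +50 → 50 ≥ 50
Round 3 — Elm becomes insolvent.
  Arden: +10 → 25 < 30
No further insolvencies.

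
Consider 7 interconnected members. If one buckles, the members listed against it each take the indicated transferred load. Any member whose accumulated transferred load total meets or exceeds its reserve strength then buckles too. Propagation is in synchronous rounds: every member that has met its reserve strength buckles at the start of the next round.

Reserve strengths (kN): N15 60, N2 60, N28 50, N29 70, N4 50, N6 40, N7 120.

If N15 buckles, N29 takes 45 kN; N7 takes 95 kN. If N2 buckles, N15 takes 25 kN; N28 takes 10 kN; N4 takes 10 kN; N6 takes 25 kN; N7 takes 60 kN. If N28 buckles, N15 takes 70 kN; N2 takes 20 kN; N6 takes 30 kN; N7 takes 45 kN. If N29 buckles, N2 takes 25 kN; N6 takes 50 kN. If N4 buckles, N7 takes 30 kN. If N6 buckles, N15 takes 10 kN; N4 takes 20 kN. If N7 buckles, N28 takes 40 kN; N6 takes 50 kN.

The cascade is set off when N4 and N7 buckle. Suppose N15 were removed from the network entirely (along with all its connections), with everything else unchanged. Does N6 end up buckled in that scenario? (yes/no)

With N15 removed:
Round 1 — N4, N7 buckle (initial).
  N28: +40 → 40 < 50
  N6: +50 → 50 ≥ 40
Round 2 — N6 buckles.
No further bucklings.

yes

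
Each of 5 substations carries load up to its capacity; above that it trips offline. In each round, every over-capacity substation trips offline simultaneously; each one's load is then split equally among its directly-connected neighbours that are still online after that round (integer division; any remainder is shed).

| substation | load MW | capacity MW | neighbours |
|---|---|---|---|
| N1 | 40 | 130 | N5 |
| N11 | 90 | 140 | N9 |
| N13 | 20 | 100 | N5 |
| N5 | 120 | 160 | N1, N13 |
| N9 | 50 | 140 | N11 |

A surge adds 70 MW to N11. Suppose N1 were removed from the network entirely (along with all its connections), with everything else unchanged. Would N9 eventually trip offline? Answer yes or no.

yes

With N1 removed:
Round 1 — N11 at 160 > 140. N11 trips offline.
  N11 sheds 160 MW to N9: 160 each.
    N9: 50+160 = 210 > 140
Round 2 — N9 trips offline.
  N9 sheds 210 MW: no online neighbours, lost.
No further trips.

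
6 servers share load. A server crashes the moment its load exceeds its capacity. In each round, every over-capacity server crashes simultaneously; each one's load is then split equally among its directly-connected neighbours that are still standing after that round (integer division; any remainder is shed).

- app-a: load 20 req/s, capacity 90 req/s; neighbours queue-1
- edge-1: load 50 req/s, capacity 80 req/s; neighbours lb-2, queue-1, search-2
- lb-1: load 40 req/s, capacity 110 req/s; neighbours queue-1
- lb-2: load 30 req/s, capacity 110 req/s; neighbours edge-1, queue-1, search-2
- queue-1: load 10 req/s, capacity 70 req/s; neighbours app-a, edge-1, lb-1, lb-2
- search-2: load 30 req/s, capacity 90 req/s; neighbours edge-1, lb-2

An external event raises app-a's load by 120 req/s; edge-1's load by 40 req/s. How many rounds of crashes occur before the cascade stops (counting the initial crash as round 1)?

4

Round 1 — app-a at 140 > 90; edge-1 at 90 > 80. app-a, edge-1 crash.
  app-a sheds 140 req/s to queue-1: 140 each.
    queue-1: 10+140 = 150 > 70
  edge-1 sheds 90 req/s to lb-2, queue-1, search-2: 30 each.
    lb-2: 30+30 = 60 ≤ 110
    queue-1: 150+30 = 180 > 70
    search-2: 30+30 = 60 ≤ 90
Round 2 — queue-1 crashes.
  queue-1 sheds 180 req/s to lb-1, lb-2: 90 each.
    lb-1: 40+90 = 130 > 110
    lb-2: 60+90 = 150 > 110
Round 3 — lb-1, lb-2 crash.
  lb-1 sheds 130 req/s: no online neighbours, lost.
  lb-2 sheds 150 req/s to search-2: 150 each.
    search-2: 60+150 = 210 > 90
Round 4 — search-2 crashes.
  search-2 sheds 210 req/s: no online neighbours, lost.
No further crashes.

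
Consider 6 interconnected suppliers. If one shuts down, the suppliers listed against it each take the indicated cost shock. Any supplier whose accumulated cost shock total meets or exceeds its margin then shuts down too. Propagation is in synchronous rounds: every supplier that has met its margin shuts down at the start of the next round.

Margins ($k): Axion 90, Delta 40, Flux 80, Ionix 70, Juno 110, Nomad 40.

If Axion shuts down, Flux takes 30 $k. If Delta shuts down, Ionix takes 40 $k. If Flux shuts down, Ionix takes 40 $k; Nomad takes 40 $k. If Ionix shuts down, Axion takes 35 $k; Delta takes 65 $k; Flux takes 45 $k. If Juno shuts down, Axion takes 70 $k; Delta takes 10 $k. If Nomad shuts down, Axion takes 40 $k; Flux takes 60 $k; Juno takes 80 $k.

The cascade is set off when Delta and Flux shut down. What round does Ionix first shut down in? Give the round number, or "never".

2

Round 1 — Delta, Flux shut down (initial).
  Ionix: +40+40 → 80 ≥ 70
  Nomad: +40 → 40 ≥ 40
Round 2 — Ionix, Nomad shut down.
  Axion: +35+40 → 75 < 90
  Juno: +80 → 80 < 110
No further shutdowns.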